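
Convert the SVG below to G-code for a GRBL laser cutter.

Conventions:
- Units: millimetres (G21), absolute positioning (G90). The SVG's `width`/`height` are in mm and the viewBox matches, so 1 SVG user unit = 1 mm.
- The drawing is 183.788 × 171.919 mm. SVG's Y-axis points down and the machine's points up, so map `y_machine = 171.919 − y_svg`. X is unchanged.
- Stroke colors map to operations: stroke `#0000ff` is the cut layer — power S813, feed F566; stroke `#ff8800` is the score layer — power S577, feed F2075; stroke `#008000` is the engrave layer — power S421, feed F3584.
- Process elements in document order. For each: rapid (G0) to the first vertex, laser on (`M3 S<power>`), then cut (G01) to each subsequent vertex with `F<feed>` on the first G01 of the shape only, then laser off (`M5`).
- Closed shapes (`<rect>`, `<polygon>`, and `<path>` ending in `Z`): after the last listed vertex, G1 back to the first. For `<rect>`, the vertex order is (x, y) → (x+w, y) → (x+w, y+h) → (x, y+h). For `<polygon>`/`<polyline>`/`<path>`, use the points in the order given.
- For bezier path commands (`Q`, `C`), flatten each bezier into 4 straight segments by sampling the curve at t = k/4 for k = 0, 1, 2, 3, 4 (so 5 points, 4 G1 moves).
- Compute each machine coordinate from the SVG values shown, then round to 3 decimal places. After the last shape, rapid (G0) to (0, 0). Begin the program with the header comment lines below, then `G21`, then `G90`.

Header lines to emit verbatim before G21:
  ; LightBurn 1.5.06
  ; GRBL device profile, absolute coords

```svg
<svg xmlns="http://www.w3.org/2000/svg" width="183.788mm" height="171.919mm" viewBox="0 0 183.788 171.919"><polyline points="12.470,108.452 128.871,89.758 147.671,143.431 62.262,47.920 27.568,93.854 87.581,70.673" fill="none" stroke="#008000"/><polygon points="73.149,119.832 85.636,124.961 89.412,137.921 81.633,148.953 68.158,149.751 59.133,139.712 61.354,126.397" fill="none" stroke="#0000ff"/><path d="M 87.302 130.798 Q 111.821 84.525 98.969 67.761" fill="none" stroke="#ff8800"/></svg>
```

Since the viewBox matches the mm dimensions, user units are millimetres directly. The only transform is the Y-flip y_m = 171.919 − y_svg.

Shape 1 is a open polyline drawn with `<polyline>`. Its stroke #008000 means engrave at S421, F3584. After flipping Y the toolpath is (12.470,63.467) → (128.871,82.161) → (147.671,28.488) → (62.262,123.999) → (27.568,78.065) → (87.581,101.246).

Shape 2 is a regular polygon drawn with `<polygon>`. Its stroke #0000ff means cut at S813, F566. After flipping Y the toolpath is (73.149,52.087) → (85.636,46.958) → (89.412,33.998) → (81.633,22.966) → (68.158,22.168) → (59.133,32.207) → (61.354,45.522) → (73.149,52.087), returning to the start.

Shape 3 is a quadratic bezier drawn with `<path>`. Its stroke #ff8800 means score at S577, F2075. After flipping Y the toolpath is (87.302,41.121) → (97.226,62.413) → (102.478,80.017) → (103.059,93.932) → (98.969,104.158).

; LightBurn 1.5.06
; GRBL device profile, absolute coords
G21
G90
G0 X12.470 Y63.467
M3 S421
G01 X128.871 Y82.161 F3584
G01 X147.671 Y28.488
G01 X62.262 Y123.999
G01 X27.568 Y78.065
G01 X87.581 Y101.246
M5
G0 X73.149 Y52.087
M3 S813
G01 X85.636 Y46.958 F566
G01 X89.412 Y33.998
G01 X81.633 Y22.966
G01 X68.158 Y22.168
G01 X59.133 Y32.207
G01 X61.354 Y45.522
G01 X73.149 Y52.087
M5
G0 X87.302 Y41.121
M3 S577
G01 X97.226 Y62.413 F2075
G01 X102.478 Y80.017
G01 X103.059 Y93.932
G01 X98.969 Y104.158
M5
G0 X0.000 Y0.000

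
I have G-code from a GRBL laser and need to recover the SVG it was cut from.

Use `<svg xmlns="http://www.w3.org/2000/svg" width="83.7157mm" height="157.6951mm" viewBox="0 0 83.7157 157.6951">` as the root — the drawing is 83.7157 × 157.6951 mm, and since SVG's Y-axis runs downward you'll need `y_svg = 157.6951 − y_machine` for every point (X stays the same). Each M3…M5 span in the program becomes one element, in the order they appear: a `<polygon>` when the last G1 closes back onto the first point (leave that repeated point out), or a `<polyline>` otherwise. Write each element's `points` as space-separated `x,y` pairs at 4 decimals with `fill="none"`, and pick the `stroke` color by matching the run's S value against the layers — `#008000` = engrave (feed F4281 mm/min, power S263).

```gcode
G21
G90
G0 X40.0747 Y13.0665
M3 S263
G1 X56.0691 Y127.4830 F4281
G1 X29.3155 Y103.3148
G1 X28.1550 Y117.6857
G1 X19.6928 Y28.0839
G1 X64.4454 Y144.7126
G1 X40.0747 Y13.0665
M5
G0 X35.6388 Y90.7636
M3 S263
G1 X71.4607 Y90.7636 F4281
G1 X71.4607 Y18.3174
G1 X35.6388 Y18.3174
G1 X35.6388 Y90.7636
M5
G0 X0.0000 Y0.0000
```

Machine Y-up, SVG Y-down with viewBox height 157.6951, so y_svg = 157.6951 − y_machine; X carries over. Every run uses S263, so all elements get stroke `#008000` (engrave).

Run 1: The run returns to its start, so emit a `<polygon>` with points (Y-flipped): 40.0747,144.6286 56.0691,30.2121 29.3155,54.3803 28.1550,40.0094 19.6928,129.6112 64.4454,12.9825.

Run 2: The run returns to its start, so emit a `<polygon>` with points (Y-flipped): 35.6388,66.9315 71.4607,66.9315 71.4607,139.3777 35.6388,139.3777.

<svg xmlns="http://www.w3.org/2000/svg" width="83.7157mm" height="157.6951mm" viewBox="0 0 83.7157 157.6951">
  <polygon points="40.0747,144.6286 56.0691,30.2121 29.3155,54.3803 28.1550,40.0094 19.6928,129.6112 64.4454,12.9825" fill="none" stroke="#008000"/>
  <polygon points="35.6388,66.9315 71.4607,66.9315 71.4607,139.3777 35.6388,139.3777" fill="none" stroke="#008000"/>
</svg>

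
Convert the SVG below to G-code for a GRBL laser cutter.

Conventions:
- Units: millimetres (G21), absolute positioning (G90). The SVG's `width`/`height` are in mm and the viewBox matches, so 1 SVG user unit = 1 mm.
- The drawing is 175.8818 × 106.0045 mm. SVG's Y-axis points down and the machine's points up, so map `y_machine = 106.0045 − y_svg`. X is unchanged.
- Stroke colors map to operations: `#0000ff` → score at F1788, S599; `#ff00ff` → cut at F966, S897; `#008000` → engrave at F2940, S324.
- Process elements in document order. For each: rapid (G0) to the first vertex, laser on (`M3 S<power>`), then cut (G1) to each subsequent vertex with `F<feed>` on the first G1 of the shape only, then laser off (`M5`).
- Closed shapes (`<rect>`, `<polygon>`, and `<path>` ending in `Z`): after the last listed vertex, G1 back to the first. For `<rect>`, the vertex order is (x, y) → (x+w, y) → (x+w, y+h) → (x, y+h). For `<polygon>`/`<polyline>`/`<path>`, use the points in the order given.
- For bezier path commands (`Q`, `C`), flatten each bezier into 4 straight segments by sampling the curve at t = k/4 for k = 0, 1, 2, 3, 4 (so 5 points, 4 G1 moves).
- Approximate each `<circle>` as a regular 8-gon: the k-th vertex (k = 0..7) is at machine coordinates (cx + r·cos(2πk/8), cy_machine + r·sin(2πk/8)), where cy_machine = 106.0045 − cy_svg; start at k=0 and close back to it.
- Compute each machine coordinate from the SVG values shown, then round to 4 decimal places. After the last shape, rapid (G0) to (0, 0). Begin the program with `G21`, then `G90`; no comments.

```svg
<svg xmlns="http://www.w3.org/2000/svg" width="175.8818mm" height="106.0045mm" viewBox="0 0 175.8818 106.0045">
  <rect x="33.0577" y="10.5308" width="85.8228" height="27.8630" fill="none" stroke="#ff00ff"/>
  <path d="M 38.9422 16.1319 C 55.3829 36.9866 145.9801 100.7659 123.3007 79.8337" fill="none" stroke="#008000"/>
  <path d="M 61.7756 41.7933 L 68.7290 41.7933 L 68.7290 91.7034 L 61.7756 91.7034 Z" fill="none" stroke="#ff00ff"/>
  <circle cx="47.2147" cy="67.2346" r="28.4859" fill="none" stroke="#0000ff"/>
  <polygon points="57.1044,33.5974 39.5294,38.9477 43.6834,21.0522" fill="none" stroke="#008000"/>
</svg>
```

G21
G90
G0 X33.0577 Y95.4737
M3 S897
G1 X118.8805 Y95.4737 F966
G1 X118.8805 Y67.6107
G1 X33.0577 Y67.6107
G1 X33.0577 Y95.4737
M5
G0 X38.9422 Y89.8726
M3 S324
G1 X62.2484 Y68.1775 F2940
G1 X95.7915 Y42.3516
G1 X121.9995 Y24.3607
G1 X123.3007 Y26.1708
M5
G0 X61.7756 Y64.2112
M3 S897
G1 X68.7290 Y64.2112 F966
G1 X68.7290 Y14.3011
G1 X61.7756 Y14.3011
G1 X61.7756 Y64.2112
M5
G0 X75.7006 Y38.7699
M3 S599
G1 X67.3573 Y58.9125 F1788
G1 X47.2147 Y67.2558
G1 X27.0721 Y58.9125
G1 X18.7288 Y38.7699
G1 X27.0721 Y18.6273
G1 X47.2147 Y10.2840
G1 X67.3573 Y18.6273
G1 X75.7006 Y38.7699
M5
G0 X57.1044 Y72.4071
M3 S324
G1 X39.5294 Y67.0568 F2940
G1 X43.6834 Y84.9523
G1 X57.1044 Y72.4071
M5
G0 X0.0000 Y0.0000

viewBox `0 0 175.8818 106.0045` with mm width/height → 1 unit = 1 mm. Flip: y_m = 106.0045 − y_svg.

**Shape 1** — `<rect>` rectangle, stroke `#ff00ff` → cut (S897, F966). Machine vertices: (33.0577,95.4737) → (118.8805,95.4737) → (118.8805,67.6107) → (33.0577,67.6107) → (33.0577,95.4737). Closed: final G1 returns to the first vertex.

**Shape 2** — `<path>` cubic bezier, stroke `#008000` → engrave (S324, F2940). Control points (SVG): P0=(38.9422,16.1319), P1=(55.3829,36.9866), P2=(145.9801,100.7659), P3=(123.3007,79.8337); sampled at t=k/4. Machine vertices: (38.9422,89.8726) → (62.2484,68.1775) → (95.7915,42.3516) → (121.9995,24.3607) → (123.3007,26.1708). Open path.

**Shape 3** — `<path>` rectangle, stroke `#ff00ff` → cut (S897, F966). Machine vertices: (61.7756,64.2112) → (68.7290,64.2112) → (68.7290,14.3011) → (61.7756,14.3011) → (61.7756,64.2112). Closed: final G1 returns to the first vertex.

**Shape 4** — `<circle>` circle, stroke `#0000ff` → score (S599, F1788). Machine vertices: (75.7006,38.7699) → (67.3573,58.9125) → (47.2147,67.2558) → (27.0721,58.9125) → (18.7288,38.7699) → (27.0721,18.6273) → (47.2147,10.2840) → (67.3573,18.6273) → (75.7006,38.7699). Closed: final G1 returns to the first vertex.

**Shape 5** — `<polygon>` regular polygon, stroke `#008000` → engrave (S324, F2940). Machine vertices: (57.1044,72.4071) → (39.5294,67.0568) → (43.6834,84.9523) → (57.1044,72.4071). Closed: final G1 returns to the first vertex.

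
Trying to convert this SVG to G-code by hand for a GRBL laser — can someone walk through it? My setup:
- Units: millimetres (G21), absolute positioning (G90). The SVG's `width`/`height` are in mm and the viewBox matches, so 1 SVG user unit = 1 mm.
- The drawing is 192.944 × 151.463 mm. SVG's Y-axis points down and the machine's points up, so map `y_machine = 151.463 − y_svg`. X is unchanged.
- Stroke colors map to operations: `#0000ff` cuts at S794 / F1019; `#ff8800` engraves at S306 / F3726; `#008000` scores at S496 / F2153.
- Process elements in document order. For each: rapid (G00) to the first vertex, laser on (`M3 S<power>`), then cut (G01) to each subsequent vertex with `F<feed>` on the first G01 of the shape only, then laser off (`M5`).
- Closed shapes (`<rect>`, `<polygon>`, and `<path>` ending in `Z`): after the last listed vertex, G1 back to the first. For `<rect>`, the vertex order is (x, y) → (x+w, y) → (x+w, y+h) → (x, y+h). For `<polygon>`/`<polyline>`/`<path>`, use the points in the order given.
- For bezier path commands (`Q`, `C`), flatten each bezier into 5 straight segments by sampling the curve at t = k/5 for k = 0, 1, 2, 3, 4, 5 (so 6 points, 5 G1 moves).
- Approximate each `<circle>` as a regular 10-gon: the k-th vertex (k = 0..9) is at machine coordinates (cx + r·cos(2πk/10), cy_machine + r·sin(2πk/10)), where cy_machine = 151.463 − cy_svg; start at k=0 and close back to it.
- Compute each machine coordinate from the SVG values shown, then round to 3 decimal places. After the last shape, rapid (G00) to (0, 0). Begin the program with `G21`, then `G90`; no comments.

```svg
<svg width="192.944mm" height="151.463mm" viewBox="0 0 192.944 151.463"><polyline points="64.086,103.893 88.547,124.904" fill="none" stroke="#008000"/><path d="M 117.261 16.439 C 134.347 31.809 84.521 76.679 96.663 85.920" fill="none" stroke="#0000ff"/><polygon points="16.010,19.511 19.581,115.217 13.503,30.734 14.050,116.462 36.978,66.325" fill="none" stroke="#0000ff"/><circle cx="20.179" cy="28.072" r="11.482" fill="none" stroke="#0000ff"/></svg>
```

Since the viewBox matches the mm dimensions, user units are millimetres directly. The only transform is the Y-flip y_m = 151.463 − y_svg.

Shape 1 is a line segment drawn with `<polyline>`. Its stroke #008000 means score at S496, F2153. After flipping Y the toolpath is (64.086,47.570) → (88.547,26.559).

Shape 2 is a cubic bezier drawn with `<path>`. Its stroke #0000ff means cut at S794, F1019. After flipping Y the toolpath is (117.261,135.024) → (120.514,122.783) → (113.895,106.588) → (103.589,89.566) → (95.783,74.842) → (96.663,65.543).

Shape 3 is a closed polygon drawn with `<polygon>`. Its stroke #0000ff means cut at S794, F1019. After flipping Y the toolpath is (16.010,131.952) → (19.581,36.246) → (13.503,120.729) → (14.050,35.001) → (36.978,85.138) → (16.010,131.952), returning to the start.

Shape 4 is a circle drawn with `<circle>`. Its stroke #0000ff means cut at S794, F1019. After flipping Y the toolpath is (31.661,123.391) → (29.468,130.140) → (23.727,134.311) → (16.631,134.311) → (10.890,130.140) → (8.697,123.391) → (10.890,116.642) → (16.631,112.471) → (23.727,112.471) → (29.468,116.642) → (31.661,123.391), returning to the start.

G21
G90
G00 X64.086 Y47.570
M3 S496
G01 X88.547 Y26.559 F2153
M5
G00 X117.261 Y135.024
M3 S794
G01 X120.514 Y122.783 F1019
G01 X113.895 Y106.588
G01 X103.589 Y89.566
G01 X95.783 Y74.842
G01 X96.663 Y65.543
M5
G00 X16.010 Y131.952
M3 S794
G01 X19.581 Y36.246 F1019
G01 X13.503 Y120.729
G01 X14.050 Y35.001
G01 X36.978 Y85.138
G01 X16.010 Y131.952
M5
G00 X31.661 Y123.391
M3 S794
G01 X29.468 Y130.140 F1019
G01 X23.727 Y134.311
G01 X16.631 Y134.311
G01 X10.890 Y130.140
G01 X8.697 Y123.391
G01 X10.890 Y116.642
G01 X16.631 Y112.471
G01 X23.727 Y112.471
G01 X29.468 Y116.642
G01 X31.661 Y123.391
M5
G00 X0.000 Y0.000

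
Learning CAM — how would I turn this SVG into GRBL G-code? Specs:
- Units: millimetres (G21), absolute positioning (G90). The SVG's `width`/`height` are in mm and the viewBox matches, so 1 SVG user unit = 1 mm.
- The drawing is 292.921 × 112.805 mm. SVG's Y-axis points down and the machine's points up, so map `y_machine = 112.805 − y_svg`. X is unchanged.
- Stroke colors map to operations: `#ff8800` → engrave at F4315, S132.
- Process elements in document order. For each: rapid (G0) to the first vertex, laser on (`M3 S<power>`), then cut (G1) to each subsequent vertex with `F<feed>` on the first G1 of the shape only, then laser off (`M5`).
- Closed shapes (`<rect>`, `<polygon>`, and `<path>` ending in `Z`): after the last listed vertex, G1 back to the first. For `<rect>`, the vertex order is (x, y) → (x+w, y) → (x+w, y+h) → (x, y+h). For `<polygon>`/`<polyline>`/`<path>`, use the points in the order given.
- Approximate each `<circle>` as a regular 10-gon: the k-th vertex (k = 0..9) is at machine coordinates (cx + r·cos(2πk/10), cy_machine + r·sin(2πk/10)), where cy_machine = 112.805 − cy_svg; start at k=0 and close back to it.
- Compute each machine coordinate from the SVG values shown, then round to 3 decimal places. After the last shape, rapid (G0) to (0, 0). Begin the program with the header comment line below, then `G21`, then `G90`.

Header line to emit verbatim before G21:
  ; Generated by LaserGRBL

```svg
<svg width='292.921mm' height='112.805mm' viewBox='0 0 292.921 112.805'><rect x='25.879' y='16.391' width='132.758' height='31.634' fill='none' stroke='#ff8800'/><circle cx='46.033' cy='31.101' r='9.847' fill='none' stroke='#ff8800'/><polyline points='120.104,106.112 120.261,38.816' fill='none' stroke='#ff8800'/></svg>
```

viewBox `0 0 292.921 112.805` with mm width/height → 1 unit = 1 mm. Flip: y_m = 112.805 − y_svg.

**Shape 1** — `<rect>` rectangle, stroke `#ff8800` → engrave (S132, F4315). Machine vertices: (25.879,96.414) → (158.637,96.414) → (158.637,64.780) → (25.879,64.780) → (25.879,96.414). Closed: final G1 returns to the first vertex.

**Shape 2** — `<circle>` circle, stroke `#ff8800` → engrave (S132, F4315). Machine vertices: (55.880,81.704) → (53.999,87.492) → (49.076,91.069) → (42.990,91.069) → (38.067,87.492) → (36.186,81.704) → (38.067,75.916) → (42.990,72.339) → (49.076,72.339) → (53.999,75.916) → (55.880,81.704). Closed: final G1 returns to the first vertex.

**Shape 3** — `<polyline>` line segment, stroke `#ff8800` → engrave (S132, F4315). Machine vertices: (120.104,6.693) → (120.261,73.989). Open path.

; Generated by LaserGRBL
G21
G90
G0 X25.879 Y96.414
M3 S132
G1 X158.637 Y96.414 F4315
G1 X158.637 Y64.780
G1 X25.879 Y64.780
G1 X25.879 Y96.414
M5
G0 X55.880 Y81.704
M3 S132
G1 X53.999 Y87.492 F4315
G1 X49.076 Y91.069
G1 X42.990 Y91.069
G1 X38.067 Y87.492
G1 X36.186 Y81.704
G1 X38.067 Y75.916
G1 X42.990 Y72.339
G1 X49.076 Y72.339
G1 X53.999 Y75.916
G1 X55.880 Y81.704
M5
G0 X120.104 Y6.693
M3 S132
G1 X120.261 Y73.989 F4315
M5
G0 X0.000 Y0.000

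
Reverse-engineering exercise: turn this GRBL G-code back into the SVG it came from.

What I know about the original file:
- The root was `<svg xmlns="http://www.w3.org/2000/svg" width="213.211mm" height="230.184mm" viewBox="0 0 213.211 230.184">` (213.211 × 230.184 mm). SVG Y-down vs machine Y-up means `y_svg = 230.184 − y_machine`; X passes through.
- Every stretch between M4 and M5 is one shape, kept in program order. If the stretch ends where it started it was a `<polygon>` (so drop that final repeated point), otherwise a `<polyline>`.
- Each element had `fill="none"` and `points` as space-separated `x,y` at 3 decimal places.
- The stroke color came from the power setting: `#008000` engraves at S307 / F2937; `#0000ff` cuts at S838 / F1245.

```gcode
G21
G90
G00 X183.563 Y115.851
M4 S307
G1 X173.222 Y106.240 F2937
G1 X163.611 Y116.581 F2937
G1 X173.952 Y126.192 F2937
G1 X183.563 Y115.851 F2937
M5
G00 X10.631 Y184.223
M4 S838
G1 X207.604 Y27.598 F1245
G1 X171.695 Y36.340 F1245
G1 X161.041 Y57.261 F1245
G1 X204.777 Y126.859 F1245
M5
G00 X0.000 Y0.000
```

Each laser-on run becomes one SVG element. Flip Y back into SVG space with y_svg = 230.184 − y_machine.

Run 1: S307 ⇒ engrave layer `#008000`. The run returns to its start, so emit a `<polygon>` with points (Y-flipped): 183.563,114.333 173.222,123.944 163.611,113.603 173.952,103.992.

Run 2: power S838 maps to stroke `#0000ff` (cut). The run is open, so emit a `<polyline>` with points (Y-flipped): 10.631,45.961 207.604,202.586 171.695,193.844 161.041,172.923 204.777,103.325.

<svg xmlns="http://www.w3.org/2000/svg" width="213.211mm" height="230.184mm" viewBox="0 0 213.211 230.184">
  <polygon points="183.563,114.333 173.222,123.944 163.611,113.603 173.952,103.992" fill="none" stroke="#008000"/>
  <polyline points="10.631,45.961 207.604,202.586 171.695,193.844 161.041,172.923 204.777,103.325" fill="none" stroke="#0000ff"/>
</svg>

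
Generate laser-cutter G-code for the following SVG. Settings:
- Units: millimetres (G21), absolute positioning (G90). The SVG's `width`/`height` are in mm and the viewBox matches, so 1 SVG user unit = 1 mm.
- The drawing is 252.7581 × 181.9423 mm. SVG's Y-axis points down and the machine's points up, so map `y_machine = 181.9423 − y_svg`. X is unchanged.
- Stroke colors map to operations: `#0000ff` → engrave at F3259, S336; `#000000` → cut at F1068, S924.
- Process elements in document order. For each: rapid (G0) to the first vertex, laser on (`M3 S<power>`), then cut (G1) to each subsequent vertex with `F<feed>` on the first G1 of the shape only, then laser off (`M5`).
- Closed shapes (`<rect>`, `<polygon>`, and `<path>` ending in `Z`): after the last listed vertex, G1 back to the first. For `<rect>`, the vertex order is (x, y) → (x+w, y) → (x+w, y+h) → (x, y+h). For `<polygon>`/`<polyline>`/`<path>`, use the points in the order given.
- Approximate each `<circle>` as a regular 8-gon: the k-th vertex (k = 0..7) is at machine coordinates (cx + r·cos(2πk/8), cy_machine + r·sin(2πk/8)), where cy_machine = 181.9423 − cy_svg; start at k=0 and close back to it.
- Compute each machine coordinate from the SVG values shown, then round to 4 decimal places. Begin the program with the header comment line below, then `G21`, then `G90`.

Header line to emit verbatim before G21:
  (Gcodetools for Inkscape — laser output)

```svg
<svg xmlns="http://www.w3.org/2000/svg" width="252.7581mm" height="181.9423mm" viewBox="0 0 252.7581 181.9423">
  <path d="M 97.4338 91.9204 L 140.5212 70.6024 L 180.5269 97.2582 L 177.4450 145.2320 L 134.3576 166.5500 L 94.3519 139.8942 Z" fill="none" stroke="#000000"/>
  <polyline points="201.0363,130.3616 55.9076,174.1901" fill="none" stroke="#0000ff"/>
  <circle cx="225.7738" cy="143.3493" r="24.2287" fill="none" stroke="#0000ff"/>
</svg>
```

viewBox `0 0 252.7581 181.9423` with mm width/height → 1 unit = 1 mm. Flip: y_m = 181.9423 − y_svg.

**Shape 1** — `<path>` regular polygon, stroke `#000000` → cut (S924, F1068). Machine vertices: (97.4338,90.0219) → (140.5212,111.3399) → (180.5269,84.6841) → (177.4450,36.7103) → (134.3576,15.3923) → (94.3519,42.0481) → (97.4338,90.0219). Closed: final G1 returns to the first vertex.

**Shape 2** — `<polyline>` line segment, stroke `#0000ff` → engrave (S336, F3259). Machine vertices: (201.0363,51.5807) → (55.9076,7.7522). Open path.

**Shape 3** — `<circle>` circle, stroke `#0000ff` → engrave (S336, F3259). Machine vertices: (250.0025,38.5930) → (242.9061,55.7253) → (225.7738,62.8217) → (208.6415,55.7253) → (201.5451,38.5930) → (208.6415,21.4607) → (225.7738,14.3643) → (242.9061,21.4607) → (250.0025,38.5930). Closed: final G1 returns to the first vertex.

(Gcodetools for Inkscape — laser output)
G21
G90
G0 X97.4338 Y90.0219
M3 S924
G1 X140.5212 Y111.3399 F1068
G1 X180.5269 Y84.6841
G1 X177.4450 Y36.7103
G1 X134.3576 Y15.3923
G1 X94.3519 Y42.0481
G1 X97.4338 Y90.0219
M5
G0 X201.0363 Y51.5807
M3 S336
G1 X55.9076 Y7.7522 F3259
M5
G0 X250.0025 Y38.5930
M3 S336
G1 X242.9061 Y55.7253 F3259
G1 X225.7738 Y62.8217
G1 X208.6415 Y55.7253
G1 X201.5451 Y38.5930
G1 X208.6415 Y21.4607
G1 X225.7738 Y14.3643
G1 X242.9061 Y21.4607
G1 X250.0025 Y38.5930
M5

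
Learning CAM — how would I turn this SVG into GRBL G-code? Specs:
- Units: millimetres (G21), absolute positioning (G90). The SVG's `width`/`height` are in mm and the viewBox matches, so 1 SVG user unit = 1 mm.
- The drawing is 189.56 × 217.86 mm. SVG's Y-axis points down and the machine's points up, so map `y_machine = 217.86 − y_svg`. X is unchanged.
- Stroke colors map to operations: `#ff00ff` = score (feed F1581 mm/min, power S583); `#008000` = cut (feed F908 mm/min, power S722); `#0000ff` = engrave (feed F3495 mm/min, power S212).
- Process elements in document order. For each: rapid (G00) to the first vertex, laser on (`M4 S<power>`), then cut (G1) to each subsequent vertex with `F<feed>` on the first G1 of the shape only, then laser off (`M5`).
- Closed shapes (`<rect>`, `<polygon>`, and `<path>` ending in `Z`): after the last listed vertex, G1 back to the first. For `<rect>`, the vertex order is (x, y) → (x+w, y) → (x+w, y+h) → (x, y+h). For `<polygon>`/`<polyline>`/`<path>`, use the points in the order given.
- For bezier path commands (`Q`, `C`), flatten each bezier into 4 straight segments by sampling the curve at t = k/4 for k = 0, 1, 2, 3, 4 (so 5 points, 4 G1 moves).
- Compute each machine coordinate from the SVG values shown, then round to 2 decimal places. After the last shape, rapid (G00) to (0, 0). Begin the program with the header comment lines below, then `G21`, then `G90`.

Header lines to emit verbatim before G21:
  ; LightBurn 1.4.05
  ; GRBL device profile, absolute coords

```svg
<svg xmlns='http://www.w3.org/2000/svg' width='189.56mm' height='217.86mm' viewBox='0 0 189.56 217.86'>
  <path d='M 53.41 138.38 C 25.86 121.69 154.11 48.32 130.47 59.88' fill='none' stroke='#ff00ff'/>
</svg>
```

Since the viewBox matches the mm dimensions, user units are millimetres directly. The only transform is the Y-flip y_m = 217.86 − y_svg.

Shape 1 is a cubic bezier drawn with `<path>`. Its stroke #ff00ff means score at S583, F1581. After flipping Y the toolpath is (53.41,79.48) → (57.15,100.41) → (90.47,129.32) → (124.53,152.94) → (130.47,157.98).

; LightBurn 1.4.05
; GRBL device profile, absolute coords
G21
G90
G00 X53.41 Y79.48
M4 S583
G1 X57.15 Y100.41 F1581
G1 X90.47 Y129.32
G1 X124.53 Y152.94
G1 X130.47 Y157.98
M5
G00 X0.00 Y0.00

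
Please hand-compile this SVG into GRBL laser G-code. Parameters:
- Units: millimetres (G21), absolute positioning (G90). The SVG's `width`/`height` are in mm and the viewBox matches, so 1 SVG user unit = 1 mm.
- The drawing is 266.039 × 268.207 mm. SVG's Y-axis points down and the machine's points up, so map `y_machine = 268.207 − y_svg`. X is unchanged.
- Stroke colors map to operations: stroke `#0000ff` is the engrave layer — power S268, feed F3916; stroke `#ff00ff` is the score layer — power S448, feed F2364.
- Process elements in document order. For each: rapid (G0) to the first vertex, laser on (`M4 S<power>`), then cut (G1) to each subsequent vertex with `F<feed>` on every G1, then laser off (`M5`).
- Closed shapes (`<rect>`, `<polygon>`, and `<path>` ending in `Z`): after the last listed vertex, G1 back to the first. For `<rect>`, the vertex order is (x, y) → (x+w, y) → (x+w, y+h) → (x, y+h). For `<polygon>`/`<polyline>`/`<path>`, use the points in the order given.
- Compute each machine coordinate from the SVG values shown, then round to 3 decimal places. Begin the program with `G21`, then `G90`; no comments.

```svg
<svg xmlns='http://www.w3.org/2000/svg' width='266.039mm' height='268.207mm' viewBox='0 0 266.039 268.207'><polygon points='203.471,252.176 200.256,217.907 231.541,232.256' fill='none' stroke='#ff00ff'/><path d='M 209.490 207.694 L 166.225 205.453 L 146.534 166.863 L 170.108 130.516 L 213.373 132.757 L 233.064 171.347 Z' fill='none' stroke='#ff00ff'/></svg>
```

G21
G90
G0 X203.471 Y16.031
M4 S448
G1 X200.256 Y50.300 F2364
G1 X231.541 Y35.951 F2364
G1 X203.471 Y16.031 F2364
M5
G0 X209.490 Y60.513
M4 S448
G1 X166.225 Y62.754 F2364
G1 X146.534 Y101.344 F2364
G1 X170.108 Y137.691 F2364
G1 X213.373 Y135.450 F2364
G1 X233.064 Y96.860 F2364
G1 X209.490 Y60.513 F2364
M5

viewBox `0 0 266.039 268.207` with mm width/height → 1 unit = 1 mm. Flip: y_m = 268.207 − y_svg.

**Shape 1** — `<polygon>` regular polygon, stroke `#ff00ff` → score (S448, F2364). Machine vertices: (203.471,16.031) → (200.256,50.300) → (231.541,35.951) → (203.471,16.031). Closed: final G1 returns to the first vertex.

**Shape 2** — `<path>` regular polygon, stroke `#ff00ff` → score (S448, F2364). Machine vertices: (209.490,60.513) → (166.225,62.754) → (146.534,101.344) → (170.108,137.691) → (213.373,135.450) → (233.064,96.860) → (209.490,60.513). Closed: final G1 returns to the first vertex.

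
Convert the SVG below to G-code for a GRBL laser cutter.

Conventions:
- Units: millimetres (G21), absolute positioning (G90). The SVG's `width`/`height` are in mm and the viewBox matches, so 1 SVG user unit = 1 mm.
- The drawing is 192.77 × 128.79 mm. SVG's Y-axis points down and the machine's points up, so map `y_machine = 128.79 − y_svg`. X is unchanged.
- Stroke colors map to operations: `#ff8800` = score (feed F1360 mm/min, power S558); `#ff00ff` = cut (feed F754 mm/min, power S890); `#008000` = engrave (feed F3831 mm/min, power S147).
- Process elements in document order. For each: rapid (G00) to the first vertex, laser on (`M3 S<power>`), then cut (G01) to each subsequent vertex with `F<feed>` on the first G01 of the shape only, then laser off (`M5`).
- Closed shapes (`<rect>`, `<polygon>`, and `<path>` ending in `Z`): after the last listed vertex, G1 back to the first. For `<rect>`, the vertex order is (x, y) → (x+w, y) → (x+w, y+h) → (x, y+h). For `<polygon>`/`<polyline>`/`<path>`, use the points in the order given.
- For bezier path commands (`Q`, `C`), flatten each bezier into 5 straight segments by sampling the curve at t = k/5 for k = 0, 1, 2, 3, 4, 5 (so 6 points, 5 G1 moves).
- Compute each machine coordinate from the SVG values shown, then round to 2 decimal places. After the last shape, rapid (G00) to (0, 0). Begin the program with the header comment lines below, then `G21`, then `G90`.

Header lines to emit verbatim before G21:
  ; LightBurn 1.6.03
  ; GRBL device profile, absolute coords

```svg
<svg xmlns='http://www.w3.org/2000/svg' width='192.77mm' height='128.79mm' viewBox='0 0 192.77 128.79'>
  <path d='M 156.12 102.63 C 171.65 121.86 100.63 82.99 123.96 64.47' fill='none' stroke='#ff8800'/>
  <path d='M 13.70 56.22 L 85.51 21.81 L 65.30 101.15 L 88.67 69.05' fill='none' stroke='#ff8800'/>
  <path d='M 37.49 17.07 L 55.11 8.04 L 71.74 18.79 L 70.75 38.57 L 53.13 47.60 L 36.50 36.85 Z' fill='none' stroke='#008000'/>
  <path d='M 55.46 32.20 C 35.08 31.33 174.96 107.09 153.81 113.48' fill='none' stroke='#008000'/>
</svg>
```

viewBox `0 0 192.77 128.79` with mm width/height → 1 unit = 1 mm. Flip: y_m = 128.79 − y_svg.

**Shape 1** — `<path>` cubic bezier, stroke `#ff8800` → score (S558, F1360). Control points (SVG): P0=(156.12,102.63), P1=(171.65,121.86), P2=(100.63,82.99), P3=(123.96,64.47); sampled at t=k/5. Machine vertices: (156.12,26.16) → (156.50,20.97) → (144.79,25.95) → (129.67,37.35) → (119.84,51.39) → (123.96,64.32). Open path.

**Shape 2** — `<path>` open polyline, stroke `#ff8800` → score (S558, F1360). Machine vertices: (13.70,72.57) → (85.51,106.98) → (65.30,27.64) → (88.67,59.74). Open path.

**Shape 3** — `<path>` regular polygon, stroke `#008000` → engrave (S147, F3831). Machine vertices: (37.49,111.72) → (55.11,120.75) → (71.74,110.00) → (70.75,90.22) → (53.13,81.19) → (36.50,91.94) → (37.49,111.72). Closed: final G1 returns to the first vertex.

**Shape 4** — `<path>` cubic bezier, stroke `#008000` → engrave (S147, F3831). Control points (SVG): P0=(55.46,32.20), P1=(35.08,31.33), P2=(174.96,107.09), P3=(153.81,113.48); sampled at t=k/5. Machine vertices: (55.46,96.59) → (59.89,89.08) → (87.37,70.20) → (122.46,46.93) → (149.75,26.30) → (153.81,15.31). Open path.

; LightBurn 1.6.03
; GRBL device profile, absolute coords
G21
G90
G00 X156.12 Y26.16
M3 S558
G01 X156.50 Y20.97 F1360
G01 X144.79 Y25.95
G01 X129.67 Y37.35
G01 X119.84 Y51.39
G01 X123.96 Y64.32
M5
G00 X13.70 Y72.57
M3 S558
G01 X85.51 Y106.98 F1360
G01 X65.30 Y27.64
G01 X88.67 Y59.74
M5
G00 X37.49 Y111.72
M3 S147
G01 X55.11 Y120.75 F3831
G01 X71.74 Y110.00
G01 X70.75 Y90.22
G01 X53.13 Y81.19
G01 X36.50 Y91.94
G01 X37.49 Y111.72
M5
G00 X55.46 Y96.59
M3 S147
G01 X59.89 Y89.08 F3831
G01 X87.37 Y70.20
G01 X122.46 Y46.93
G01 X149.75 Y26.30
G01 X153.81 Y15.31
M5
G00 X0.00 Y0.00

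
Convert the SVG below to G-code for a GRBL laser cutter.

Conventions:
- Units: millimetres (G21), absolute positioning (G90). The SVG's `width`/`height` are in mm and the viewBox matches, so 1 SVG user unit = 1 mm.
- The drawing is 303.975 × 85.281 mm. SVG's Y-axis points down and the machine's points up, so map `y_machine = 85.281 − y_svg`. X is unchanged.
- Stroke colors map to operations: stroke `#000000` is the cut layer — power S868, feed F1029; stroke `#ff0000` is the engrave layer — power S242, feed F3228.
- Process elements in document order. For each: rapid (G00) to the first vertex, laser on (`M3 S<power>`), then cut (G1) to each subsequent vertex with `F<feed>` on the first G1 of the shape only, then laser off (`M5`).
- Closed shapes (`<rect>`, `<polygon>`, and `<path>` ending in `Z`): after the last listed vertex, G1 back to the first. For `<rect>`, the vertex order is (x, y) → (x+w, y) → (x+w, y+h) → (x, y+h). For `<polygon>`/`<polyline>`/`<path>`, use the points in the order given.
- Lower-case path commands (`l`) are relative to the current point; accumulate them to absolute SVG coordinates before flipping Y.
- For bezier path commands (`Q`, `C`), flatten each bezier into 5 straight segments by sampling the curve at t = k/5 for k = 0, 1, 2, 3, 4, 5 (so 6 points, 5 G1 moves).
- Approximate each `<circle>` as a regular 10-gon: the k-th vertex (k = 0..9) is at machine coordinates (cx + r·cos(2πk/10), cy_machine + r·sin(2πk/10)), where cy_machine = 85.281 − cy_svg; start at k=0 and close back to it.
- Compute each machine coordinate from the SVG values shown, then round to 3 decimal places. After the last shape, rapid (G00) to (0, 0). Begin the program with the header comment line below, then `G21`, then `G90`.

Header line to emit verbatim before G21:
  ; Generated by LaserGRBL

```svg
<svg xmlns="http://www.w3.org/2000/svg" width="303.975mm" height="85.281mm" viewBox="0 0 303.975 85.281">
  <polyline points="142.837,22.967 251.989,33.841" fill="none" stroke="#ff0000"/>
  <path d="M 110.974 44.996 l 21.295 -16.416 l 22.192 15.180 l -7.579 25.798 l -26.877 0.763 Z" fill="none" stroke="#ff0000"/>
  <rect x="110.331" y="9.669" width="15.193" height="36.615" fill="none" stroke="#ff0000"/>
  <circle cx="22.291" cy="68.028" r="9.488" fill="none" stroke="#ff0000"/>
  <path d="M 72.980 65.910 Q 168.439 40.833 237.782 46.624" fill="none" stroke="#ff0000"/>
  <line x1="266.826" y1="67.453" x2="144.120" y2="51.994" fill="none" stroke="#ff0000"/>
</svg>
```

viewBox `0 0 303.975 85.281` with mm width/height → 1 unit = 1 mm. Flip: y_m = 85.281 − y_svg.

**Shape 1** — `<polyline>` line segment, stroke `#ff0000` → engrave (S242, F3228). Machine vertices: (142.837,62.314) → (251.989,51.440). Open path.

**Shape 2** — `<path>` regular polygon, stroke `#ff0000` → engrave (S242, F3228). Machine vertices: (110.974,40.285) → (132.269,56.701) → (154.461,41.521) → (146.882,15.723) → (120.005,14.960) → (110.974,40.285). Closed: final G1 returns to the first vertex.

**Shape 3** — `<rect>` rectangle, stroke `#ff0000` → engrave (S242, F3228). Machine vertices: (110.331,75.612) → (125.524,75.612) → (125.524,38.997) → (110.331,38.997) → (110.331,75.612). Closed: final G1 returns to the first vertex.

**Shape 4** — `<circle>` circle, stroke `#ff0000` → engrave (S242, F3228). Machine vertices: (31.779,17.253) → (29.967,22.830) → (25.223,26.277) → (19.359,26.277) → (14.615,22.830) → (12.803,17.253) → (14.615,11.676) → (19.359,8.229) → (25.223,8.229) → (29.967,11.676) → (31.779,17.253). Closed: final G1 returns to the first vertex.

**Shape 5** — `<path>` quadratic bezier, stroke `#ff0000` → engrave (S242, F3228). Control points (SVG): P0=(72.980,65.910), P1=(168.439,40.833), P2=(237.782,46.624); sampled at t=k/5. Machine vertices: (72.980,19.371) → (110.119,28.167) → (145.169,34.494) → (178.129,38.351) → (209.000,39.739) → (237.782,38.657). Open path.

**Shape 6** — `<line>` line segment, stroke `#ff0000` → engrave (S242, F3228). Machine vertices: (266.826,17.828) → (144.120,33.287). Open path.

; Generated by LaserGRBL
G21
G90
G00 X142.837 Y62.314
M3 S242
G1 X251.989 Y51.440 F3228
M5
G00 X110.974 Y40.285
M3 S242
G1 X132.269 Y56.701 F3228
G1 X154.461 Y41.521
G1 X146.882 Y15.723
G1 X120.005 Y14.960
G1 X110.974 Y40.285
M5
G00 X110.331 Y75.612
M3 S242
G1 X125.524 Y75.612 F3228
G1 X125.524 Y38.997
G1 X110.331 Y38.997
G1 X110.331 Y75.612
M5
G00 X31.779 Y17.253
M3 S242
G1 X29.967 Y22.830 F3228
G1 X25.223 Y26.277
G1 X19.359 Y26.277
G1 X14.615 Y22.830
G1 X12.803 Y17.253
G1 X14.615 Y11.676
G1 X19.359 Y8.229
G1 X25.223 Y8.229
G1 X29.967 Y11.676
G1 X31.779 Y17.253
M5
G00 X72.980 Y19.371
M3 S242
G1 X110.119 Y28.167 F3228
G1 X145.169 Y34.494
G1 X178.129 Y38.351
G1 X209.000 Y39.739
G1 X237.782 Y38.657
M5
G00 X266.826 Y17.828
M3 S242
G1 X144.120 Y33.287 F3228
M5
G00 X0.000 Y0.000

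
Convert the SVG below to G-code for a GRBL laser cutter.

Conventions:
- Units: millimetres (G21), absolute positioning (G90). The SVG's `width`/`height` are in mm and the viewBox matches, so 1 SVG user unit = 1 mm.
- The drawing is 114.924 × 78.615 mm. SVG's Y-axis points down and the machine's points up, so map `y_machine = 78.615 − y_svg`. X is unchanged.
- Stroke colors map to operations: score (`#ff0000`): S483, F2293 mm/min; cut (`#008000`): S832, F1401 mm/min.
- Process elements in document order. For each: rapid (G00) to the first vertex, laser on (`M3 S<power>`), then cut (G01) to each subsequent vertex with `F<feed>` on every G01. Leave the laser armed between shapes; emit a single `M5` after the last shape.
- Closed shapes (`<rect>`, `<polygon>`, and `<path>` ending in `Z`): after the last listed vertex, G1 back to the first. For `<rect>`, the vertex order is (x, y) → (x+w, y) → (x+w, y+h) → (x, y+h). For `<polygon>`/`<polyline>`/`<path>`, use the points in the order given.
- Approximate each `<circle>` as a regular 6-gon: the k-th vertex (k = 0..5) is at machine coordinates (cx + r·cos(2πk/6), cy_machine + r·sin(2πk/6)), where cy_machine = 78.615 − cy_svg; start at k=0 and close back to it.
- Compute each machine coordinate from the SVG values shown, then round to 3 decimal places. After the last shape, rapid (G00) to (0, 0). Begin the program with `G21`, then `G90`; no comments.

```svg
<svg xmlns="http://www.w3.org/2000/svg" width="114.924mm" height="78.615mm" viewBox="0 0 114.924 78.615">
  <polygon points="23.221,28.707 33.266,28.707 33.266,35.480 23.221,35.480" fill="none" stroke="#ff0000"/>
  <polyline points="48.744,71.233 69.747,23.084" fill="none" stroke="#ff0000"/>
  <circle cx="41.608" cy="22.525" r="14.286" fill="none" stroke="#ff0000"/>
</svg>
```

G21
G90
G00 X23.221 Y49.908
M3 S483
G01 X33.266 Y49.908 F2293
G01 X33.266 Y43.135 F2293
G01 X23.221 Y43.135 F2293
G01 X23.221 Y49.908 F2293
G00 X48.744 Y7.382
M3 S483
G01 X69.747 Y55.531 F2293
G00 X55.894 Y56.090
M3 S483
G01 X48.751 Y68.462 F2293
G01 X34.465 Y68.462 F2293
G01 X27.322 Y56.090 F2293
G01 X34.465 Y43.718 F2293
G01 X48.751 Y43.718 F2293
G01 X55.894 Y56.090 F2293
M5
G00 X0.000 Y0.000

Since the viewBox matches the mm dimensions, user units are millimetres directly. The only transform is the Y-flip y_m = 78.615 − y_svg.

Shape 1 is a rectangle drawn with `<polygon>`. Its stroke #ff0000 means score at S483, F2293. After flipping Y the toolpath is (23.221,49.908) → (33.266,49.908) → (33.266,43.135) → (23.221,43.135) → (23.221,49.908), returning to the start.

Shape 2 is a line segment drawn with `<polyline>`. Its stroke #ff0000 means score at S483, F2293. After flipping Y the toolpath is (48.744,7.382) → (69.747,55.531).

Shape 3 is a circle drawn with `<circle>`. Its stroke #ff0000 means score at S483, F2293. After flipping Y the toolpath is (55.894,56.090) → (48.751,68.462) → (34.465,68.462) → (27.322,56.090) → (34.465,43.718) → (48.751,43.718) → (55.894,56.090), returning to the start.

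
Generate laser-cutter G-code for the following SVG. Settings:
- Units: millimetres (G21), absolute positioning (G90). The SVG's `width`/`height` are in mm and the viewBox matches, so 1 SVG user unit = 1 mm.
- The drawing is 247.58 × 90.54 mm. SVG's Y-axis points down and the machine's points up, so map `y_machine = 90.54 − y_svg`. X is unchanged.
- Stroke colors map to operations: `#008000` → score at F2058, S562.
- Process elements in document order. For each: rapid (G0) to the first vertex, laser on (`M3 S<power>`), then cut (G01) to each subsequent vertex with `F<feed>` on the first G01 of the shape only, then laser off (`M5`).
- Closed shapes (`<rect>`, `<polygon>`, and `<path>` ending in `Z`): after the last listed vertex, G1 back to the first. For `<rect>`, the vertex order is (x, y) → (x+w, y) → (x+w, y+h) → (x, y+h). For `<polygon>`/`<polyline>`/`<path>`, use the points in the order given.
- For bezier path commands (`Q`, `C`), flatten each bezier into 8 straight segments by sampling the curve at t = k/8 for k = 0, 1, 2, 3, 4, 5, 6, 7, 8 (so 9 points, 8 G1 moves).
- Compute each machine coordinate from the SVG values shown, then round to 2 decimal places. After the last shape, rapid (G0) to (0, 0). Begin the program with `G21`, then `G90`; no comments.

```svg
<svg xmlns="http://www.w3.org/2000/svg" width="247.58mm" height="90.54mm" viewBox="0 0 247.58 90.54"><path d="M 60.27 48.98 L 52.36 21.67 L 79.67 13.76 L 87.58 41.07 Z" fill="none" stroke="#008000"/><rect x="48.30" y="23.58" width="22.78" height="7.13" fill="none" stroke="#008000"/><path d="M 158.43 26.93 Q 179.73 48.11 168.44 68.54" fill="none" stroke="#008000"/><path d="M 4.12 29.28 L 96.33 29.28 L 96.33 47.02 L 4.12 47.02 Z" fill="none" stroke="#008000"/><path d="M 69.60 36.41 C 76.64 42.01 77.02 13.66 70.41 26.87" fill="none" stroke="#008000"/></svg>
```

1 u = 1 mm; y_m = 90.54 − y.

[1] `<path>` regular polygon, #008000→score S562 F2058: (60.27,41.56) → (52.36,68.87) → (79.67,76.78) → (87.58,49.47) → (60.27,41.56) (closed)

[2] `<rect>` rectangle, #008000→score S562 F2058: (48.30,66.96) → (71.08,66.96) → (71.08,59.83) → (48.30,59.83) → (48.30,66.96) (closed)

[3] `<path>` quadratic bezier, #008000→score S562 F2058: (158.43,63.61) → (163.25,58.33) → (167.04,53.07) → (169.82,47.83) → (171.58,42.62) → (172.32,37.43) → (172.05,32.26) → (170.75,27.12) → (168.44,22.00)

[4] `<path>` rectangle, #008000→score S562 F2058: (4.12,61.26) → (96.33,61.26) → (96.33,43.52) → (4.12,43.52) → (4.12,61.26) (closed)

[5] `<path>` cubic bezier, #008000→score S562 F2058: (69.60,54.13) → (71.93,53.47) → (73.63,55.12) → (74.69,58.17) → (75.12,61.75) → (74.91,64.98) → (74.06,66.96) → (72.56,66.82) → (70.41,63.67)

G21
G90
G0 X60.27 Y41.56
M3 S562
G01 X52.36 Y68.87 F2058
G01 X79.67 Y76.78
G01 X87.58 Y49.47
G01 X60.27 Y41.56
M5
G0 X48.30 Y66.96
M3 S562
G01 X71.08 Y66.96 F2058
G01 X71.08 Y59.83
G01 X48.30 Y59.83
G01 X48.30 Y66.96
M5
G0 X158.43 Y63.61
M3 S562
G01 X163.25 Y58.33 F2058
G01 X167.04 Y53.07
G01 X169.82 Y47.83
G01 X171.58 Y42.62
G01 X172.32 Y37.43
G01 X172.05 Y32.26
G01 X170.75 Y27.12
G01 X168.44 Y22.00
M5
G0 X4.12 Y61.26
M3 S562
G01 X96.33 Y61.26 F2058
G01 X96.33 Y43.52
G01 X4.12 Y43.52
G01 X4.12 Y61.26
M5
G0 X69.60 Y54.13
M3 S562
G01 X71.93 Y53.47 F2058
G01 X73.63 Y55.12
G01 X74.69 Y58.17
G01 X75.12 Y61.75
G01 X74.91 Y64.98
G01 X74.06 Y66.96
G01 X72.56 Y66.82
G01 X70.41 Y63.67
M5
G0 X0.00 Y0.00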